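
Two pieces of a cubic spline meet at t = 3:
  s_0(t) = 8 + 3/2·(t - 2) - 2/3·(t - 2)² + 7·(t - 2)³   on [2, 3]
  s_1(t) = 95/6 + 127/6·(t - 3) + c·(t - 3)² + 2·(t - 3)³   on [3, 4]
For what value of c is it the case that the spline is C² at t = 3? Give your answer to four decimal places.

20.3333

s_0''(t) = -4/3 + 42·(t - 2), so s_0''(3) = 122/3. On the right, s_1''(3) = 2c, so c = 61/3.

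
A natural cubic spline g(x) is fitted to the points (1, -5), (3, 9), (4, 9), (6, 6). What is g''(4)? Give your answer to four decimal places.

With M_i denoting the second derivative at x_i, h_i = 2, 1, 2, and Δ_i = (y_(i+1) − y_i)/h_i = 7, 0, -3/2:
  2·M_0 + 6·M_1 + 1·M_2 = 6(Δ_1 - Δ_0) = -42
  1·M_1 + 6·M_2 + 2·M_3 = 6(Δ_2 - Δ_1) = -9
Natural end conditions: M_0 = M_3 = 0.
Solving: M_0 = 0, M_1 = -243/35, M_2 = -12/35, M_3 = 0.

-0.3429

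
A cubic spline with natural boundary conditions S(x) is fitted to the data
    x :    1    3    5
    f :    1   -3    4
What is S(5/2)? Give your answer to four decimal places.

-2.9023

Write m_i for S''(x_i). With h_i = 2, 2 and divided differences Δ_i = -2, 7/2, the continuity of S' gives the tridiagonal system
  2·m_0 + 8·m_1 + 2·m_2 = 6(Δ_1 - Δ_0) = 33
Natural end conditions: m_0 = m_2 = 0.
Hence m_0 = 0, m_1 = 33/8, m_2 = 0.
On [1, 3], S(x) = 1 - 27/8·(x - 1) + 0·(x - 1)² + 11/32·(x - 1)³.
With (x - 1) = 3/2: S(5/2) = -743/256.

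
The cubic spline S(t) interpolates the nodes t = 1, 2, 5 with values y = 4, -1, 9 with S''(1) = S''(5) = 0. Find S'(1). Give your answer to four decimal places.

-6.0417

Let M_i = S''(x_i). Step sizes h_i = 1, 3; slopes of the chords Δ_i = (y_(i+1) - y_i)/h_i = -5, 10/3.
  1·M_0 + 8·M_1 + 3·M_2 = 6(Δ_1 - Δ_0) = 50
Natural end conditions: M_0 = M_2 = 0.
Solving the tridiagonal system: M_0 = 0, M_1 = 25/4, M_2 = 0.
On [1, 2], S'(t) = b_0 + 2c_0·(t - 1) + 3d_0·(t - 1)² with b_0 = Δ_0 - h_0(2M_0 + M_1)/6 = -145/24, c_0 = M_0/2 = 0, d_0 = (M_1 - M_0)/(6h_0) = 25/24. So S'(1) = -145/24.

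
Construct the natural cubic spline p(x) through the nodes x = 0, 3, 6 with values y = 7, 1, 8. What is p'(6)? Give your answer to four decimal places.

Put M_i = p'' at the i-th knot. Here h = (3, 3) and Δ = (-2, 7/3), so the interior equations h_(i-1)·M_(i-1) + 2(h_(i-1)+h_i)·M_i + h_i·M_(i+1) = 6(Δ_i − Δ_(i-1)) read
  3·M_0 + 12·M_1 + 3·M_2 = 6(Δ_1 - Δ_0) = 26
Natural end conditions: M_0 = M_2 = 0.
Solving: M_0 = 0, M_1 = 13/6, M_2 = 0.
On [3, 6], p'(x) = b_1 + 2c_1·(x - 3) + 3d_1·(x - 3)² with b_1 = Δ_1 - h_1(2M_1 + M_2)/6 = 1/6, c_1 = M_1/2 = 13/12, d_1 = (M_2 - M_1)/(6h_1) = -13/108. So p'(6) = 41/12.

3.4167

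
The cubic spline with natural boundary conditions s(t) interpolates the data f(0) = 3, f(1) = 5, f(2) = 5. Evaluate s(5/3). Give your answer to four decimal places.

With M_i denoting the second derivative at x_i, h_i = 1, 1, and Δ_i = (y_(i+1) − y_i)/h_i = 2, 0:
  1·M_0 + 4·M_1 + 1·M_2 = 6(Δ_1 - Δ_0) = -12
Natural end conditions: M_0 = M_2 = 0.
Forward elimination and back-substitution give M_0 = 0, M_1 = -3, M_2 = 0.
On [1, 2], s(t) = 5 + 1·(t - 1) - 3/2·(t - 1)² + 1/2·(t - 1)³.
With (t - 1) = 2/3: s(5/3) = 139/27.

5.1481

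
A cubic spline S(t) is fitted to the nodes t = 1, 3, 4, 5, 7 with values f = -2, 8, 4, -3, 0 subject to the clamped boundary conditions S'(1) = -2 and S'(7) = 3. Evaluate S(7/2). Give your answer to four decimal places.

7.1083

Let M_i = S''(x_i). Step sizes h_i = 2, 1, 1, 2; slopes of the chords Δ_i = (y_(i+1) - y_i)/h_i = 5, -4, -7, 3/2.
  2·M_0 + 6·M_1 + 1·M_2 = 6(Δ_1 - Δ_0) = -54
  1·M_1 + 4·M_2 + 1·M_3 = 6(Δ_2 - Δ_1) = -18
  1·M_2 + 6·M_3 + 2·M_4 = 6(Δ_3 - Δ_2) = 51
Clamped end conditions give two more equations: 2h_0·M_0 + h_0·M_1 = 6(Δ_0 - S'(1)) = 42 and h_3·M_3 + 2h_3·M_4 = 6(S'(7) - Δ_3) = 9.
Solving: M_0 = 2119/120, M_1 = -859/60, M_2 = -41/12, M_3 = 599/60, M_4 = -329/120.
On [3, 4], S(t) = 8 + 161/120·(t - 3) - 859/120·(t - 3)² + 109/60·(t - 3)³.
With (t - 3) = 1/2: S(7/2) = 853/120.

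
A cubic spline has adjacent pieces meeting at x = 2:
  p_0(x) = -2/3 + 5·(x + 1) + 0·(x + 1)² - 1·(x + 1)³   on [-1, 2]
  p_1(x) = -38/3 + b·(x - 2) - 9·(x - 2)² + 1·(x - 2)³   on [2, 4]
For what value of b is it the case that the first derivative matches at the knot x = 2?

p_0'(x) = 5 + 0·(x + 1) - 3·(x + 1)², so p_0'(2) = -22. On the right, p_1'(2) = b, so b = -22.

-22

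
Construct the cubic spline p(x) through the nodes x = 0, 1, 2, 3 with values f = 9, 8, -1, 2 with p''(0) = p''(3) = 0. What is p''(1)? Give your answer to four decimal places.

Write σ_i for p''(x_i). With h_i = 1, 1, 1 and divided differences Δ_i = -1, -9, 3, the continuity of p' gives the tridiagonal system
  1·σ_0 + 4·σ_1 + 1·σ_2 = 6(Δ_1 - Δ_0) = -48
  1·σ_1 + 4·σ_2 + 1·σ_3 = 6(Δ_2 - Δ_1) = 72
Natural end conditions: σ_0 = σ_3 = 0.
Solving: σ_0 = 0, σ_1 = -88/5, σ_2 = 112/5, σ_3 = 0.

-17.6000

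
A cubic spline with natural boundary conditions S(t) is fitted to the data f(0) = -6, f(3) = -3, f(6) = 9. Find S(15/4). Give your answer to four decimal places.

-0.7383

Put σ_i = S'' at the i-th knot. Here h = (3, 3) and Δ = (1, 4), so the interior equations h_(i-1)·σ_(i-1) + 2(h_(i-1)+h_i)·σ_i + h_i·σ_(i+1) = 6(Δ_i − Δ_(i-1)) read
  3·σ_0 + 12·σ_1 + 3·σ_2 = 6(Δ_1 - Δ_0) = 18
Natural end conditions: σ_0 = σ_2 = 0.
Forward elimination and back-substitution give σ_0 = 0, σ_1 = 3/2, σ_2 = 0.
On [3, 6], S(t) = -3 + 5/2·(t - 3) + 3/4·(t - 3)² - 1/12·(t - 3)³.
With (t - 3) = 3/4: S(15/4) = -189/256.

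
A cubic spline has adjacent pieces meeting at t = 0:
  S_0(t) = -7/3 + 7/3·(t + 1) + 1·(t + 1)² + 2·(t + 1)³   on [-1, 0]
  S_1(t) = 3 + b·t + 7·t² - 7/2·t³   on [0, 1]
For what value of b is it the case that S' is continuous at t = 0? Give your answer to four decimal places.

S_0'(t) = 7/3 + 2·(t + 1) + 6·(t + 1)², so S_0'(0) = 31/3. On the right, S_1'(0) = b, so b = 31/3.

10.3333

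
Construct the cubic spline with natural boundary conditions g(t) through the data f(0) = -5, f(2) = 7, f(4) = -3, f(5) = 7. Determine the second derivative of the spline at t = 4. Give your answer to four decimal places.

With σ_i denoting the second derivative at x_i, h_i = 2, 2, 1, and Δ_i = (y_(i+1) − y_i)/h_i = 6, -5, 10:
  2·σ_0 + 8·σ_1 + 2·σ_2 = 6(Δ_1 - Δ_0) = -66
  2·σ_1 + 6·σ_2 + 1·σ_3 = 6(Δ_2 - Δ_1) = 90
Natural end conditions: σ_0 = σ_3 = 0.
Solving: σ_0 = 0, σ_1 = -144/11, σ_2 = 213/11, σ_3 = 0.

19.3636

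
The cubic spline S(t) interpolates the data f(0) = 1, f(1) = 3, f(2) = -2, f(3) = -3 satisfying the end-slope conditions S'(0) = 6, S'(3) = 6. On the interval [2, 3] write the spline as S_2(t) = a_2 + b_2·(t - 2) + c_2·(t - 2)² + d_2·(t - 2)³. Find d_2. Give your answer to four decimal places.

Put M_i = S'' at the i-th knot. Here h = (1, 1, 1) and Δ = (2, -5, -1), so the interior equations h_(i-1)·M_(i-1) + 2(h_(i-1)+h_i)·M_i + h_i·M_(i+1) = 6(Δ_i − Δ_(i-1)) read
  1·M_0 + 4·M_1 + 1·M_2 = 6(Δ_1 - Δ_0) = -42
  1·M_1 + 4·M_2 + 1·M_3 = 6(Δ_2 - Δ_1) = 24
Clamped end conditions give two more equations: 2h_0·M_0 + h_0·M_1 = 6(Δ_0 - S'(0)) = -24 and h_2·M_2 + 2h_2·M_3 = 6(S'(3) - Δ_2) = 42.
Solving: M_0 = -36/5, M_1 = -48/5, M_2 = 18/5, M_3 = 96/5.
On [2, 3], with S_2(t) = a_2 + b_2·(t - 2) + c_2·(t - 2)² + d_2·(t - 2)³: c_2 = M_2/2 = 9/5, d_2 = (M_3 - M_2)/(6h_2) = 13/5, b_2 = Δ_2 - h_2(2M_2 + M_3)/6 = -27/5.

2.6000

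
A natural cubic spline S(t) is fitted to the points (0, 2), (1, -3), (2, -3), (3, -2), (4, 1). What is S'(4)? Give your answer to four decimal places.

Write σ_i for S''(x_i). With h_i = 1, 1, 1, 1 and divided differences Δ_i = -5, 0, 1, 3, the continuity of S' gives the tridiagonal system
  1·σ_0 + 4·σ_1 + 1·σ_2 = 6(Δ_1 - Δ_0) = 30
  1·σ_1 + 4·σ_2 + 1·σ_3 = 6(Δ_2 - Δ_1) = 6
  1·σ_2 + 4·σ_3 + 1·σ_4 = 6(Δ_3 - Δ_2) = 12
Natural end conditions: σ_0 = σ_4 = 0.
Hence σ_0 = 0, σ_1 = 219/28, σ_2 = -9/7, σ_3 = 93/28, σ_4 = 0.
On [3, 4], S'(t) = b_3 + 2c_3·(t - 3) + 3d_3·(t - 3)² with b_3 = Δ_3 - h_3(2σ_3 + σ_4)/6 = 53/28, c_3 = σ_3/2 = 93/56, d_3 = (σ_4 - σ_3)/(6h_3) = -31/56. So S'(4) = 199/56.

3.5536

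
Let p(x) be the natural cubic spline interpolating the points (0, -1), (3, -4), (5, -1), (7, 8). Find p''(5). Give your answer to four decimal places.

1.9737

Let σ_i = p''(x_i). Step sizes h_i = 3, 2, 2; slopes of the chords Δ_i = (y_(i+1) - y_i)/h_i = -1, 3/2, 9/2.
  3·σ_0 + 10·σ_1 + 2·σ_2 = 6(Δ_1 - Δ_0) = 15
  2·σ_1 + 8·σ_2 + 2·σ_3 = 6(Δ_2 - Δ_1) = 18
Natural end conditions: σ_0 = σ_3 = 0.
Hence σ_0 = 0, σ_1 = 21/19, σ_2 = 75/38, σ_3 = 0.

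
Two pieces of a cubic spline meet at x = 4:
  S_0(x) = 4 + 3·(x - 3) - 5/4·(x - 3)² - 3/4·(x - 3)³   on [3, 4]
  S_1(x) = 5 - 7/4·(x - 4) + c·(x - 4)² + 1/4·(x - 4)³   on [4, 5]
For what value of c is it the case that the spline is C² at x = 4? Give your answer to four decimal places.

S_0''(x) = -5/2 - 9/2·(x - 3), so S_0''(4) = -7. On the right, S_1''(4) = 2c, so c = -7/2.

-3.5000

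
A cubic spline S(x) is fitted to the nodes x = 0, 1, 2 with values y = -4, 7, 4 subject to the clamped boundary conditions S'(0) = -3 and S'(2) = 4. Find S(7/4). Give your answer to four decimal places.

4.1758

With M_i denoting the second derivative at x_i, h_i = 1, 1, and Δ_i = (y_(i+1) − y_i)/h_i = 11, -3:
  1·M_0 + 4·M_1 + 1·M_2 = 6(Δ_1 - Δ_0) = -84
Clamped end conditions give two more equations: 2h_0·M_0 + h_0·M_1 = 6(Δ_0 - S'(0)) = 84 and h_1·M_1 + 2h_1·M_2 = 6(S'(2) - Δ_1) = 42.
Solving the tridiagonal system: M_0 = 133/2, M_1 = -49, M_2 = 91/2.
On [1, 2], S(x) = 7 + 23/4·(x - 1) - 49/2·(x - 1)² + 63/4·(x - 1)³.
With (x - 1) = 3/4: S(7/4) = 1069/256.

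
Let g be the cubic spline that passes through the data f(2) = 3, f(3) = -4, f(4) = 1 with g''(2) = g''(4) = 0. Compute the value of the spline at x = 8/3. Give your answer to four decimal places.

Let σ_i = g''(x_i). Step sizes h_i = 1, 1; slopes of the chords Δ_i = (y_(i+1) - y_i)/h_i = -7, 5.
  1·σ_0 + 4·σ_1 + 1·σ_2 = 6(Δ_1 - Δ_0) = 72
Natural end conditions: σ_0 = σ_2 = 0.
Forward elimination and back-substitution give σ_0 = 0, σ_1 = 18, σ_2 = 0.
On [2, 3], g(x) = 3 - 10·(x - 2) + 0·(x - 2)² + 3·(x - 2)³.
With (x - 2) = 2/3: g(8/3) = -25/9.

-2.7778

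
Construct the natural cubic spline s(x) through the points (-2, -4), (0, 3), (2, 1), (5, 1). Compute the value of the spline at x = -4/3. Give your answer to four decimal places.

Write M_i for s''(x_i). With h_i = 2, 2, 3 and divided differences Δ_i = 7/2, -1, 0, the continuity of s' gives the tridiagonal system
  2·M_0 + 8·M_1 + 2·M_2 = 6(Δ_1 - Δ_0) = -27
  2·M_1 + 10·M_2 + 3·M_3 = 6(Δ_2 - Δ_1) = 6
Natural end conditions: M_0 = M_3 = 0.
Solving the tridiagonal system: M_0 = 0, M_1 = -141/38, M_2 = 51/38, M_3 = 0.
On [-2, 0], s(x) = -4 + 90/19·(x + 2) + 0·(x + 2)² - 47/152·(x + 2)³.
With (x + 2) = 2/3: s(-4/3) = -479/513.

-0.9337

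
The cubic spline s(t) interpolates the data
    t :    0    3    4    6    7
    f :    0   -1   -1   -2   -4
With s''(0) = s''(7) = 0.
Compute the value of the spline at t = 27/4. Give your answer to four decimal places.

Let M_i = s''(x_i). Step sizes h_i = 3, 1, 2, 1; slopes of the chords Δ_i = (y_(i+1) - y_i)/h_i = -1/3, 0, -1/2, -2.
  3·M_0 + 8·M_1 + 1·M_2 = 6(Δ_1 - Δ_0) = 2
  1·M_1 + 6·M_2 + 2·M_3 = 6(Δ_2 - Δ_1) = -3
  2·M_2 + 6·M_3 + 1·M_4 = 6(Δ_3 - Δ_2) = -9
Natural end conditions: M_0 = M_4 = 0.
Solving the tridiagonal system: M_0 = 0, M_1 = 32/125, M_2 = -6/125, M_3 = -371/250, M_4 = 0.
On [6, 7], s(t) = -2 - 1129/750·(t - 6) - 371/500·(t - 6)² + 371/1500·(t - 6)³.
With (t - 6) = 3/4: s(27/4) = -22029/6400.

-3.4420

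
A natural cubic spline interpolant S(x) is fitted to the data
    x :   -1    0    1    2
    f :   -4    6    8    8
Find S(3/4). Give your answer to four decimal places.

7.9688

With σ_i denoting the second derivative at x_i, h_i = 1, 1, 1, and Δ_i = (y_(i+1) − y_i)/h_i = 10, 2, 0:
  1·σ_0 + 4·σ_1 + 1·σ_2 = 6(Δ_1 - Δ_0) = -48
  1·σ_1 + 4·σ_2 + 1·σ_3 = 6(Δ_2 - Δ_1) = -12
Natural end conditions: σ_0 = σ_3 = 0.
Hence σ_0 = 0, σ_1 = -12, σ_2 = 0, σ_3 = 0.
On [0, 1], S(x) = 6 + 6·x - 6·x² + 2·x³.
With x = 3/4: S(3/4) = 255/32.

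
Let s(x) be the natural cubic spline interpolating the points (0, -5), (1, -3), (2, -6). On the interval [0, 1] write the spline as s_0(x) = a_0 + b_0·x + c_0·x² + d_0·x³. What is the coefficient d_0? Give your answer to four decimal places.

Write M_i for s''(x_i). With h_i = 1, 1 and divided differences Δ_i = 2, -3, the continuity of s' gives the tridiagonal system
  1·M_0 + 4·M_1 + 1·M_2 = 6(Δ_1 - Δ_0) = -30
Natural end conditions: M_0 = M_2 = 0.
Hence M_0 = 0, M_1 = -15/2, M_2 = 0.
On [0, 1], with s_0(x) = a_0 + b_0·x + c_0·x² + d_0·x³: c_0 = M_0/2 = 0, d_0 = (M_1 - M_0)/(6h_0) = -5/4, b_0 = Δ_0 - h_0(2M_0 + M_1)/6 = 13/4.

-1.2500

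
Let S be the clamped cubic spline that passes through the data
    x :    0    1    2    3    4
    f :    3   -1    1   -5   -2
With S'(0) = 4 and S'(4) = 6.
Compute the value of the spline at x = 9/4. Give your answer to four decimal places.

-0.0120

With M_i denoting the second derivative at x_i, h_i = 1, 1, 1, 1, and Δ_i = (y_(i+1) − y_i)/h_i = -4, 2, -6, 3:
  1·M_0 + 4·M_1 + 1·M_2 = 6(Δ_1 - Δ_0) = 36
  1·M_1 + 4·M_2 + 1·M_3 = 6(Δ_2 - Δ_1) = -48
  1·M_2 + 4·M_3 + 1·M_4 = 6(Δ_3 - Δ_2) = 54
Clamped end conditions give two more equations: 2h_0·M_0 + h_0·M_1 = 6(Δ_0 - S'(0)) = -48 and h_3·M_3 + 2h_3·M_4 = 6(S'(4) - Δ_3) = 18.
Forward elimination and back-substitution give M_0 = -1003/28, M_1 = 331/14, M_2 = -91/4, M_3 = 271/14, M_4 = -19/28.
On [2, 3], S(x) = 1 - 23/14·(x - 2) - 91/8·(x - 2)² + 393/56·(x - 2)³.
With (x - 2) = 1/4: S(9/4) = -43/3584.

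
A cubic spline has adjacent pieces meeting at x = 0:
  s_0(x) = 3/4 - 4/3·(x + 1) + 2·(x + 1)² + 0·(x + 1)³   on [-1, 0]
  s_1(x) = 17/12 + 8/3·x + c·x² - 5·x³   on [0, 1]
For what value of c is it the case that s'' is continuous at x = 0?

2

s_0''(x) = 4 + 0·(x + 1), so s_0''(0) = 4. On the right, s_1''(0) = 2c, so c = 2.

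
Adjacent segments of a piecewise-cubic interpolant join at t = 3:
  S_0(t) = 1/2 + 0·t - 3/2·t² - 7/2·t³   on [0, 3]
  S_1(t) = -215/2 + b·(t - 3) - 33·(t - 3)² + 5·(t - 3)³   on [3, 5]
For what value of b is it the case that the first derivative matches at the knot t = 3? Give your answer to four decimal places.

S_0'(t) = 0 - 3·t - 21/2·t², so S_0'(3) = -207/2. On the right, S_1'(3) = b, so b = -207/2.

-103.5000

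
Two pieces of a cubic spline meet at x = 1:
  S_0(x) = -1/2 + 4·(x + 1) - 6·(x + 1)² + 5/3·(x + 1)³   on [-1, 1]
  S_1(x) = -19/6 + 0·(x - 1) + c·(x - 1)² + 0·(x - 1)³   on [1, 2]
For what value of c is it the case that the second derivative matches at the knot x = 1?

4

S_0''(x) = -12 + 10·(x + 1), so S_0''(1) = 8. On the right, S_1''(1) = 2c, so c = 4.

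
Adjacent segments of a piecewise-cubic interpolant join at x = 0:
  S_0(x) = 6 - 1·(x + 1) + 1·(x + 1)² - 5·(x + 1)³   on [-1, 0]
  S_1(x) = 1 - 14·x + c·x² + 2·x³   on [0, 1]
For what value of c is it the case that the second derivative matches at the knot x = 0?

-14

S_0''(x) = 2 - 30·(x + 1), so S_0''(0) = -28. On the right, S_1''(0) = 2c, so c = -14.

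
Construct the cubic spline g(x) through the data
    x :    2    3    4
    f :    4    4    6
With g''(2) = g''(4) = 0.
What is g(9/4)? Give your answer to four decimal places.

3.8828

Put σ_i = g'' at the i-th knot. Here h = (1, 1) and Δ = (0, 2), so the interior equations h_(i-1)·σ_(i-1) + 2(h_(i-1)+h_i)·σ_i + h_i·σ_(i+1) = 6(Δ_i − Δ_(i-1)) read
  1·σ_0 + 4·σ_1 + 1·σ_2 = 6(Δ_1 - Δ_0) = 12
Natural end conditions: σ_0 = σ_2 = 0.
Solving: σ_0 = 0, σ_1 = 3, σ_2 = 0.
On [2, 3], g(x) = 4 - 1/2·(x - 2) + 0·(x - 2)² + 1/2·(x - 2)³.
With (x - 2) = 1/4: g(9/4) = 497/128.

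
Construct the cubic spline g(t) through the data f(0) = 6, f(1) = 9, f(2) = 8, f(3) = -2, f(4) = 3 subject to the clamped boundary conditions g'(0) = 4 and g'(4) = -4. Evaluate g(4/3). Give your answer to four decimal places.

Write M_i for g''(x_i). With h_i = 1, 1, 1, 1 and divided differences Δ_i = 3, -1, -10, 5, the continuity of g' gives the tridiagonal system
  1·M_0 + 4·M_1 + 1·M_2 = 6(Δ_1 - Δ_0) = -24
  1·M_1 + 4·M_2 + 1·M_3 = 6(Δ_2 - Δ_1) = -54
  1·M_2 + 4·M_3 + 1·M_4 = 6(Δ_3 - Δ_2) = 90
Clamped end conditions give two more equations: 2h_0·M_0 + h_0·M_1 = 6(Δ_0 - g'(0)) = -6 and h_3·M_3 + 2h_3·M_4 = 6(g'(4) - Δ_3) = -54.
Solving: M_0 = -95/28, M_1 = 11/14, M_2 = -95/4, M_3 = 563/14, M_4 = -1319/28.
On [1, 2], g(t) = 9 + 151/56·(t - 1) + 11/28·(t - 1)² - 229/56·(t - 1)³.
With (t - 1) = 1/3: g(4/3) = 3701/378.

9.7910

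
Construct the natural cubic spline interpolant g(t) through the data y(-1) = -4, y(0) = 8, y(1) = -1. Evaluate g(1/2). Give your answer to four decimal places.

5.4688

Let σ_i = g''(x_i). Step sizes h_i = 1, 1; slopes of the chords Δ_i = (y_(i+1) - y_i)/h_i = 12, -9.
  1·σ_0 + 4·σ_1 + 1·σ_2 = 6(Δ_1 - Δ_0) = -126
Natural end conditions: σ_0 = σ_2 = 0.
Forward elimination and back-substitution give σ_0 = 0, σ_1 = -63/2, σ_2 = 0.
On [0, 1], g(t) = 8 + 3/2·t - 63/4·t² + 21/4·t³.
With t = 1/2: g(1/2) = 175/32.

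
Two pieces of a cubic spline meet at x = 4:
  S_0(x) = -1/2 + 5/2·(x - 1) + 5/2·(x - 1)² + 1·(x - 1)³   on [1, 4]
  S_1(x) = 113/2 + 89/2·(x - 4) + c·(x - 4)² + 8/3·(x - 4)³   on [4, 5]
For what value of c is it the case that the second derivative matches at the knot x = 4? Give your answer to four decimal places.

S_0''(x) = 5 + 6·(x - 1), so S_0''(4) = 23. On the right, S_1''(4) = 2c, so c = 23/2.

11.5000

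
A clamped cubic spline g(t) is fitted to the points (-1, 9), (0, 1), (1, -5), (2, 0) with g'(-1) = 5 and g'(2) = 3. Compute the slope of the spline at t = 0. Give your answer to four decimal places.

Put σ_i = g'' at the i-th knot. Here h = (1, 1, 1) and Δ = (-8, -6, 5), so the interior equations h_(i-1)·σ_(i-1) + 2(h_(i-1)+h_i)·σ_i + h_i·σ_(i+1) = 6(Δ_i − Δ_(i-1)) read
  1·σ_0 + 4·σ_1 + 1·σ_2 = 6(Δ_1 - Δ_0) = 12
  1·σ_1 + 4·σ_2 + 1·σ_3 = 6(Δ_2 - Δ_1) = 66
Clamped end conditions give two more equations: 2h_0·σ_0 + h_0·σ_1 = 6(Δ_0 - g'(-1)) = -78 and h_2·σ_2 + 2h_2·σ_3 = 6(g'(2) - Δ_2) = -12.
Hence σ_0 = -656/15, σ_1 = 142/15, σ_2 = 268/15, σ_3 = -224/15.
On [0, 1], g'(t) = b_1 + 2c_1·t + 3d_1·t² with b_1 = Δ_1 - h_1(2σ_1 + σ_2)/6 = -182/15, c_1 = σ_1/2 = 71/15, d_1 = (σ_2 - σ_1)/(6h_1) = 7/5. So g'(0) = -182/15.

-12.1333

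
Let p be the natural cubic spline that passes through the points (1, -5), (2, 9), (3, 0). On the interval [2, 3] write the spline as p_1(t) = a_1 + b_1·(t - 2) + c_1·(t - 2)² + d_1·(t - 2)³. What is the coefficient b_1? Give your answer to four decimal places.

Write M_i for p''(x_i). With h_i = 1, 1 and divided differences Δ_i = 14, -9, the continuity of p' gives the tridiagonal system
  1·M_0 + 4·M_1 + 1·M_2 = 6(Δ_1 - Δ_0) = -138
Natural end conditions: M_0 = M_2 = 0.
Solving: M_0 = 0, M_1 = -69/2, M_2 = 0.
On [2, 3], with p_1(t) = a_1 + b_1·(t - 2) + c_1·(t - 2)² + d_1·(t - 2)³: c_1 = M_1/2 = -69/4, d_1 = (M_2 - M_1)/(6h_1) = 23/4, b_1 = Δ_1 - h_1(2M_1 + M_2)/6 = 5/2.

2.5000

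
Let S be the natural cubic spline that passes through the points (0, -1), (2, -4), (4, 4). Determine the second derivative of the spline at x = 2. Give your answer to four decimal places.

Write M_i for S''(x_i). With h_i = 2, 2 and divided differences Δ_i = -3/2, 4, the continuity of S' gives the tridiagonal system
  2·M_0 + 8·M_1 + 2·M_2 = 6(Δ_1 - Δ_0) = 33
Natural end conditions: M_0 = M_2 = 0.
Forward elimination and back-substitution give M_0 = 0, M_1 = 33/8, M_2 = 0.

4.1250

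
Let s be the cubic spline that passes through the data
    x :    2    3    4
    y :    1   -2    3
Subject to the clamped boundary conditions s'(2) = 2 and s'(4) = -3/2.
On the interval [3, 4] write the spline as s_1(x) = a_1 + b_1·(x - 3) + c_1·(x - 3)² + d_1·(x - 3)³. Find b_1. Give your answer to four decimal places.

1.3750

Let M_i = s''(x_i). Step sizes h_i = 1, 1; slopes of the chords Δ_i = (y_(i+1) - y_i)/h_i = -3, 5.
  1·M_0 + 4·M_1 + 1·M_2 = 6(Δ_1 - Δ_0) = 48
Clamped end conditions give two more equations: 2h_0·M_0 + h_0·M_1 = 6(Δ_0 - s'(2)) = -30 and h_1·M_1 + 2h_1·M_2 = 6(s'(4) - Δ_1) = -39.
Forward elimination and back-substitution give M_0 = -115/4, M_1 = 55/2, M_2 = -133/4.
On [3, 4], with s_1(x) = a_1 + b_1·(x - 3) + c_1·(x - 3)² + d_1·(x - 3)³: c_1 = M_1/2 = 55/4, d_1 = (M_2 - M_1)/(6h_1) = -81/8, b_1 = Δ_1 - h_1(2M_1 + M_2)/6 = 11/8.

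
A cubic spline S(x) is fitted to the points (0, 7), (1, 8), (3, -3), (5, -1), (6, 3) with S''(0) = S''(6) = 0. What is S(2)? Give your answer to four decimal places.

2.9750

Put M_i = S'' at the i-th knot. Here h = (1, 2, 2, 1) and Δ = (1, -11/2, 1, 4), so the interior equations h_(i-1)·M_(i-1) + 2(h_(i-1)+h_i)·M_i + h_i·M_(i+1) = 6(Δ_i − Δ_(i-1)) read
  1·M_0 + 6·M_1 + 2·M_2 = 6(Δ_1 - Δ_0) = -39
  2·M_1 + 8·M_2 + 2·M_3 = 6(Δ_2 - Δ_1) = 39
  2·M_2 + 6·M_3 + 1·M_4 = 6(Δ_3 - Δ_2) = 18
Natural end conditions: M_0 = M_4 = 0.
Solving the tridiagonal system: M_0 = 0, M_1 = -44/5, M_2 = 69/10, M_3 = 7/10, M_4 = 0.
On [1, 3], S(x) = 8 - 29/15·(x - 1) - 22/5·(x - 1)² + 157/120·(x - 1)³.
With (x - 1) = 1: S(2) = 119/40.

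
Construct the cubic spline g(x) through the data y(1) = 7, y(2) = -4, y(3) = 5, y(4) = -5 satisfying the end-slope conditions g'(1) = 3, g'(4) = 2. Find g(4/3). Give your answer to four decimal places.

4.7457

With M_i denoting the second derivative at x_i, h_i = 1, 1, 1, and Δ_i = (y_(i+1) − y_i)/h_i = -11, 9, -10:
  1·M_0 + 4·M_1 + 1·M_2 = 6(Δ_1 - Δ_0) = 120
  1·M_1 + 4·M_2 + 1·M_3 = 6(Δ_2 - Δ_1) = -114
Clamped end conditions give two more equations: 2h_0·M_0 + h_0·M_1 = 6(Δ_0 - g'(1)) = -84 and h_2·M_2 + 2h_2·M_3 = 6(g'(4) - Δ_2) = 72.
Solving the tridiagonal system: M_0 = -1108/15, M_1 = 956/15, M_2 = -916/15, M_3 = 998/15.
On [1, 2], g(x) = 7 + 3·(x - 1) - 554/15·(x - 1)² + 344/15·(x - 1)³.
With (x - 1) = 1/3: g(4/3) = 1922/405.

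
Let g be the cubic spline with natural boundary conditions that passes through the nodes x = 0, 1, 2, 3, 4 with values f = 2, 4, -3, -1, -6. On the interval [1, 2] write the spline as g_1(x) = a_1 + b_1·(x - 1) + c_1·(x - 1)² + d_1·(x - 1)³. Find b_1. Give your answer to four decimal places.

-4.3571

Write M_i for g''(x_i). With h_i = 1, 1, 1, 1 and divided differences Δ_i = 2, -7, 2, -5, the continuity of g' gives the tridiagonal system
  1·M_0 + 4·M_1 + 1·M_2 = 6(Δ_1 - Δ_0) = -54
  1·M_1 + 4·M_2 + 1·M_3 = 6(Δ_2 - Δ_1) = 54
  1·M_2 + 4·M_3 + 1·M_4 = 6(Δ_3 - Δ_2) = -42
Natural end conditions: M_0 = M_4 = 0.
Solving the tridiagonal system: M_0 = 0, M_1 = -267/14, M_2 = 156/7, M_3 = -225/14, M_4 = 0.
On [1, 2], with g_1(x) = a_1 + b_1·(x - 1) + c_1·(x - 1)² + d_1·(x - 1)³: c_1 = M_1/2 = -267/28, d_1 = (M_2 - M_1)/(6h_1) = 193/28, b_1 = Δ_1 - h_1(2M_1 + M_2)/6 = -61/14.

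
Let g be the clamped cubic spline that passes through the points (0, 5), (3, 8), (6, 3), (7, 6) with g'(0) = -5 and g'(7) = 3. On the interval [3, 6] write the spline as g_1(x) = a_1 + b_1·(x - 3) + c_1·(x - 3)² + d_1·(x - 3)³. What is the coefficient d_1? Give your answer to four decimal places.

0.5854

Let m_i = g''(x_i). Step sizes h_i = 3, 3, 1; slopes of the chords Δ_i = (y_(i+1) - y_i)/h_i = 1, -5/3, 3.
  3·m_0 + 12·m_1 + 3·m_2 = 6(Δ_1 - Δ_0) = -16
  3·m_1 + 8·m_2 + 1·m_3 = 6(Δ_2 - Δ_1) = 28
Clamped end conditions give two more equations: 2h_0·m_0 + h_0·m_1 = 6(Δ_0 - g'(0)) = 36 and h_2·m_2 + 2h_2·m_3 = 6(g'(7) - Δ_2) = 0.
Solving the tridiagonal system: m_0 = 784/93, m_1 = -452/93, m_2 = 176/31, m_3 = -88/31.
On [3, 6], with g_1(x) = a_1 + b_1·(x - 3) + c_1·(x - 3)² + d_1·(x - 3)³: c_1 = m_1/2 = -226/93, d_1 = (m_2 - m_1)/(6h_1) = 490/837, b_1 = Δ_1 - h_1(2m_1 + m_2)/6 = 11/31.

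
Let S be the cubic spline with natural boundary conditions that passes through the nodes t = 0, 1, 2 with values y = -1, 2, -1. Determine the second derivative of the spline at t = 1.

Write m_i for S''(x_i). With h_i = 1, 1 and divided differences Δ_i = 3, -3, the continuity of S' gives the tridiagonal system
  1·m_0 + 4·m_1 + 1·m_2 = 6(Δ_1 - Δ_0) = -36
Natural end conditions: m_0 = m_2 = 0.
Solving the tridiagonal system: m_0 = 0, m_1 = -9, m_2 = 0.

-9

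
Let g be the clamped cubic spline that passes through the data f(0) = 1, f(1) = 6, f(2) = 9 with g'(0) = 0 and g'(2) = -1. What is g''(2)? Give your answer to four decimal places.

With M_i denoting the second derivative at x_i, h_i = 1, 1, and Δ_i = (y_(i+1) − y_i)/h_i = 5, 3:
  1·M_0 + 4·M_1 + 1·M_2 = 6(Δ_1 - Δ_0) = -12
Clamped end conditions give two more equations: 2h_0·M_0 + h_0·M_1 = 6(Δ_0 - g'(0)) = 30 and h_1·M_1 + 2h_1·M_2 = 6(g'(2) - Δ_1) = -24.
Solving the tridiagonal system: M_0 = 35/2, M_1 = -5, M_2 = -19/2.

-9.5000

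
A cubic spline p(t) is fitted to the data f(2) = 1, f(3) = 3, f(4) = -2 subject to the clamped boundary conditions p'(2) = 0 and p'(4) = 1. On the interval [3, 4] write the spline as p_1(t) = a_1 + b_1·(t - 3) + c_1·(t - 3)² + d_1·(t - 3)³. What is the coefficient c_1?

Put M_i = p'' at the i-th knot. Here h = (1, 1) and Δ = (2, -5), so the interior equations h_(i-1)·M_(i-1) + 2(h_(i-1)+h_i)·M_i + h_i·M_(i+1) = 6(Δ_i − Δ_(i-1)) read
  1·M_0 + 4·M_1 + 1·M_2 = 6(Δ_1 - Δ_0) = -42
Clamped end conditions give two more equations: 2h_0·M_0 + h_0·M_1 = 6(Δ_0 - p'(2)) = 12 and h_1·M_1 + 2h_1·M_2 = 6(p'(4) - Δ_1) = 36.
Forward elimination and back-substitution give M_0 = 17, M_1 = -22, M_2 = 29.
On [3, 4], with p_1(t) = a_1 + b_1·(t - 3) + c_1·(t - 3)² + d_1·(t - 3)³: c_1 = M_1/2 = -11, d_1 = (M_2 - M_1)/(6h_1) = 17/2, b_1 = Δ_1 - h_1(2M_1 + M_2)/6 = -5/2.

-11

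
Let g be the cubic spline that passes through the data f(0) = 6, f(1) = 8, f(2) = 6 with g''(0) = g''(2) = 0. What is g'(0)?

With σ_i denoting the second derivative at x_i, h_i = 1, 1, and Δ_i = (y_(i+1) − y_i)/h_i = 2, -2:
  1·σ_0 + 4·σ_1 + 1·σ_2 = 6(Δ_1 - Δ_0) = -24
Natural end conditions: σ_0 = σ_2 = 0.
Solving: σ_0 = 0, σ_1 = -6, σ_2 = 0.
On [0, 1], g'(x) = b_0 + 2c_0·x + 3d_0·x² with b_0 = Δ_0 - h_0(2σ_0 + σ_1)/6 = 3, c_0 = σ_0/2 = 0, d_0 = (σ_1 - σ_0)/(6h_0) = -1. So g'(0) = 3.

3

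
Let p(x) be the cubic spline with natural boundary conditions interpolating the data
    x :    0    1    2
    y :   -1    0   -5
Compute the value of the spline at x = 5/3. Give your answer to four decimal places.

-2.8889

Let M_i = p''(x_i). Step sizes h_i = 1, 1; slopes of the chords Δ_i = (y_(i+1) - y_i)/h_i = 1, -5.
  1·M_0 + 4·M_1 + 1·M_2 = 6(Δ_1 - Δ_0) = -36
Natural end conditions: M_0 = M_2 = 0.
Forward elimination and back-substitution give M_0 = 0, M_1 = -9, M_2 = 0.
On [1, 2], p(x) = 0 - 2·(x - 1) - 9/2·(x - 1)² + 3/2·(x - 1)³.
With (x - 1) = 2/3: p(5/3) = -26/9.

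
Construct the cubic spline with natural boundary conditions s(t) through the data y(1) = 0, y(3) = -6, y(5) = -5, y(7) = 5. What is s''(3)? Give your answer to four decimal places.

With m_i denoting the second derivative at x_i, h_i = 2, 2, 2, and Δ_i = (y_(i+1) − y_i)/h_i = -3, 1/2, 5:
  2·m_0 + 8·m_1 + 2·m_2 = 6(Δ_1 - Δ_0) = 21
  2·m_1 + 8·m_2 + 2·m_3 = 6(Δ_2 - Δ_1) = 27
Natural end conditions: m_0 = m_3 = 0.
Solving the tridiagonal system: m_0 = 0, m_1 = 19/10, m_2 = 29/10, m_3 = 0.

1.9000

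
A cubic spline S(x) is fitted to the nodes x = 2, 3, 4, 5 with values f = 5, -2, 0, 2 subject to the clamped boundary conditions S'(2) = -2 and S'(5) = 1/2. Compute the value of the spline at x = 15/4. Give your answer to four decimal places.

-1.0641

Put M_i = S'' at the i-th knot. Here h = (1, 1, 1) and Δ = (-7, 2, 2), so the interior equations h_(i-1)·M_(i-1) + 2(h_(i-1)+h_i)·M_i + h_i·M_(i+1) = 6(Δ_i − Δ_(i-1)) read
  1·M_0 + 4·M_1 + 1·M_2 = 6(Δ_1 - Δ_0) = 54
  1·M_1 + 4·M_2 + 1·M_3 = 6(Δ_2 - Δ_1) = 0
Clamped end conditions give two more equations: 2h_0·M_0 + h_0·M_1 = 6(Δ_0 - S'(2)) = -30 and h_2·M_2 + 2h_2·M_3 = 6(S'(5) - Δ_2) = -9.
Solving: M_0 = -383/15, M_1 = 316/15, M_2 = -71/15, M_3 = -32/15.
On [3, 4], S(x) = -2 - 127/30·(x - 3) + 158/15·(x - 3)² - 43/10·(x - 3)³.
With (x - 3) = 3/4: S(15/4) = -681/640.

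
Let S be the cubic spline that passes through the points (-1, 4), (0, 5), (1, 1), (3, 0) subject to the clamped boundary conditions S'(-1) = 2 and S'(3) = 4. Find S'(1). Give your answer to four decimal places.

-4.3636

Let m_i = S''(x_i). Step sizes h_i = 1, 1, 2; slopes of the chords Δ_i = (y_(i+1) - y_i)/h_i = 1, -4, -1/2.
  1·m_0 + 4·m_1 + 1·m_2 = 6(Δ_1 - Δ_0) = -30
  1·m_1 + 6·m_2 + 2·m_3 = 6(Δ_2 - Δ_1) = 21
Clamped end conditions give two more equations: 2h_0·m_0 + h_0·m_1 = 6(Δ_0 - S'(-1)) = -6 and h_2·m_2 + 2h_2·m_3 = 6(S'(3) - Δ_2) = 27.
Solving the tridiagonal system: m_0 = 29/22, m_1 = -95/11, m_2 = 71/22, m_3 = 113/22.
On [1, 3], S'(x) = b_2 + 2c_2·(x - 1) + 3d_2·(x - 1)² with b_2 = Δ_2 - h_2(2m_2 + m_3)/6 = -48/11, c_2 = m_2/2 = 71/44, d_2 = (m_3 - m_2)/(6h_2) = 7/44. So S'(1) = -48/11.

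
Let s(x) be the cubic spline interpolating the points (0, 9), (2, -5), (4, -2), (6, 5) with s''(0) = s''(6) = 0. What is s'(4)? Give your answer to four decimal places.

3.5667

Put m_i = s'' at the i-th knot. Here h = (2, 2, 2) and Δ = (-7, 3/2, 7/2), so the interior equations h_(i-1)·m_(i-1) + 2(h_(i-1)+h_i)·m_i + h_i·m_(i+1) = 6(Δ_i − Δ_(i-1)) read
  2·m_0 + 8·m_1 + 2·m_2 = 6(Δ_1 - Δ_0) = 51
  2·m_1 + 8·m_2 + 2·m_3 = 6(Δ_2 - Δ_1) = 12
Natural end conditions: m_0 = m_3 = 0.
Forward elimination and back-substitution give m_0 = 0, m_1 = 32/5, m_2 = -1/10, m_3 = 0.
On [4, 6], s'(x) = b_2 + 2c_2·(x - 4) + 3d_2·(x - 4)² with b_2 = Δ_2 - h_2(2m_2 + m_3)/6 = 107/30, c_2 = m_2/2 = -1/20, d_2 = (m_3 - m_2)/(6h_2) = 1/120. So s'(4) = 107/30.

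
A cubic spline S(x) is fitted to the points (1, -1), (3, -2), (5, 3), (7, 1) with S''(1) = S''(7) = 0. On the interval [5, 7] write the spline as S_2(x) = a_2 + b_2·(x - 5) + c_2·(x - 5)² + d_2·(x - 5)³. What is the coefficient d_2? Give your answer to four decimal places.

0.2833

Let M_i = S''(x_i). Step sizes h_i = 2, 2, 2; slopes of the chords Δ_i = (y_(i+1) - y_i)/h_i = -1/2, 5/2, -1.
  2·M_0 + 8·M_1 + 2·M_2 = 6(Δ_1 - Δ_0) = 18
  2·M_1 + 8·M_2 + 2·M_3 = 6(Δ_2 - Δ_1) = -21
Natural end conditions: M_0 = M_3 = 0.
Solving the tridiagonal system: M_0 = 0, M_1 = 31/10, M_2 = -17/5, M_3 = 0.
On [5, 7], with S_2(x) = a_2 + b_2·(x - 5) + c_2·(x - 5)² + d_2·(x - 5)³: c_2 = M_2/2 = -17/10, d_2 = (M_3 - M_2)/(6h_2) = 17/60, b_2 = Δ_2 - h_2(2M_2 + M_3)/6 = 19/15.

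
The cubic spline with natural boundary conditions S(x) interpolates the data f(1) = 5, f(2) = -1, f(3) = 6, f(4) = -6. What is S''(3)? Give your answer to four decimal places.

-35.6000

Write M_i for S''(x_i). With h_i = 1, 1, 1 and divided differences Δ_i = -6, 7, -12, the continuity of S' gives the tridiagonal system
  1·M_0 + 4·M_1 + 1·M_2 = 6(Δ_1 - Δ_0) = 78
  1·M_1 + 4·M_2 + 1·M_3 = 6(Δ_2 - Δ_1) = -114
Natural end conditions: M_0 = M_3 = 0.
Hence M_0 = 0, M_1 = 142/5, M_2 = -178/5, M_3 = 0.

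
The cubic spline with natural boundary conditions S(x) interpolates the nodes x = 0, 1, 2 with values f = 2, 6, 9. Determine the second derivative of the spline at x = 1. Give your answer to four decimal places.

-1.5000

Write σ_i for S''(x_i). With h_i = 1, 1 and divided differences Δ_i = 4, 3, the continuity of S' gives the tridiagonal system
  1·σ_0 + 4·σ_1 + 1·σ_2 = 6(Δ_1 - Δ_0) = -6
Natural end conditions: σ_0 = σ_2 = 0.
Solving the tridiagonal system: σ_0 = 0, σ_1 = -3/2, σ_2 = 0.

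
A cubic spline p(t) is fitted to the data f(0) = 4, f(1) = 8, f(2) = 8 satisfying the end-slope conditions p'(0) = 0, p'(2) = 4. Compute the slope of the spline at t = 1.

2

Write M_i for p''(x_i). With h_i = 1, 1 and divided differences Δ_i = 4, 0, the continuity of p' gives the tridiagonal system
  1·M_0 + 4·M_1 + 1·M_2 = 6(Δ_1 - Δ_0) = -24
Clamped end conditions give two more equations: 2h_0·M_0 + h_0·M_1 = 6(Δ_0 - p'(0)) = 24 and h_1·M_1 + 2h_1·M_2 = 6(p'(2) - Δ_1) = 24.
Forward elimination and back-substitution give M_0 = 20, M_1 = -16, M_2 = 20.
On [1, 2], p'(t) = b_1 + 2c_1·(t - 1) + 3d_1·(t - 1)² with b_1 = Δ_1 - h_1(2M_1 + M_2)/6 = 2, c_1 = M_1/2 = -8, d_1 = (M_2 - M_1)/(6h_1) = 6. So p'(1) = 2.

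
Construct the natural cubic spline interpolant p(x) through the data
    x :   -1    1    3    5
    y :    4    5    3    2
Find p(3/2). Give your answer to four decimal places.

4.6750

With m_i denoting the second derivative at x_i, h_i = 2, 2, 2, and Δ_i = (y_(i+1) − y_i)/h_i = 1/2, -1, -1/2:
  2·m_0 + 8·m_1 + 2·m_2 = 6(Δ_1 - Δ_0) = -9
  2·m_1 + 8·m_2 + 2·m_3 = 6(Δ_2 - Δ_1) = 3
Natural end conditions: m_0 = m_3 = 0.
Forward elimination and back-substitution give m_0 = 0, m_1 = -13/10, m_2 = 7/10, m_3 = 0.
On [1, 3], p(x) = 5 - 11/30·(x - 1) - 13/20·(x - 1)² + 1/6·(x - 1)³.
With (x - 1) = 1/2: p(3/2) = 187/40.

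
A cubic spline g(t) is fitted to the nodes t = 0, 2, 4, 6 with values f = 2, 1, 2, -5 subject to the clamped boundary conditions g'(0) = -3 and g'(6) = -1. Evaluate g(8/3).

Let M_i = g''(x_i). Step sizes h_i = 2, 2, 2; slopes of the chords Δ_i = (y_(i+1) - y_i)/h_i = -1/2, 1/2, -7/2.
  2·M_0 + 8·M_1 + 2·M_2 = 6(Δ_1 - Δ_0) = 6
  2·M_1 + 8·M_2 + 2·M_3 = 6(Δ_2 - Δ_1) = -24
Clamped end conditions give two more equations: 2h_0·M_0 + h_0·M_1 = 6(Δ_0 - g'(0)) = 15 and h_2·M_2 + 2h_2·M_3 = 6(g'(6) - Δ_2) = 15.
Hence M_0 = 19/6, M_1 = 7/6, M_2 = -29/6, M_3 = 37/6.
On [2, 4], g(t) = 1 + 4/3·(t - 2) + 7/12·(t - 2)² - 1/2·(t - 2)³.
With (t - 2) = 2/3: g(8/3) = 2.

2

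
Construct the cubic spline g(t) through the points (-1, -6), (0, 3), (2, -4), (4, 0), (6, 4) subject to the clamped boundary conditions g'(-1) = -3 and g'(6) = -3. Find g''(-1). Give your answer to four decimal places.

With m_i denoting the second derivative at x_i, h_i = 1, 2, 2, 2, and Δ_i = (y_(i+1) − y_i)/h_i = 9, -7/2, 2, 2:
  1·m_0 + 6·m_1 + 2·m_2 = 6(Δ_1 - Δ_0) = -75
  2·m_1 + 8·m_2 + 2·m_3 = 6(Δ_2 - Δ_1) = 33
  2·m_2 + 8·m_3 + 2·m_4 = 6(Δ_3 - Δ_2) = 0
Clamped end conditions give two more equations: 2h_0·m_0 + h_0·m_1 = 6(Δ_0 - g'(-1)) = 72 and h_3·m_3 + 2h_3·m_4 = 6(g'(6) - Δ_3) = -30.
Forward elimination and back-substitution give m_0 = 4125/86, m_1 = -1029/43, m_2 = 1773/172, m_3 = -69/86, m_4 = -1221/172.

47.9651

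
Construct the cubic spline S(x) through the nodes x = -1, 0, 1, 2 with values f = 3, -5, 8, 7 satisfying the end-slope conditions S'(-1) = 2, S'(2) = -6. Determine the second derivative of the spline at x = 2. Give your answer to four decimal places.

With m_i denoting the second derivative at x_i, h_i = 1, 1, 1, and Δ_i = (y_(i+1) − y_i)/h_i = -8, 13, -1:
  1·m_0 + 4·m_1 + 1·m_2 = 6(Δ_1 - Δ_0) = 126
  1·m_1 + 4·m_2 + 1·m_3 = 6(Δ_2 - Δ_1) = -84
Clamped end conditions give two more equations: 2h_0·m_0 + h_0·m_1 = 6(Δ_0 - S'(-1)) = -60 and h_2·m_2 + 2h_2·m_3 = 6(S'(2) - Δ_2) = -30.
Forward elimination and back-substitution give m_0 = -172/3, m_1 = 164/3, m_2 = -106/3, m_3 = 8/3.

2.6667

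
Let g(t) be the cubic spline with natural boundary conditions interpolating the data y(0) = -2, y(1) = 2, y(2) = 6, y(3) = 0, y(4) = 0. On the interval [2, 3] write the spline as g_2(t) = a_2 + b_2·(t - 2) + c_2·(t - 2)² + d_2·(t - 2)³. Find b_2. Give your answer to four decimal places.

-1.7500

Write σ_i for g''(x_i). With h_i = 1, 1, 1, 1 and divided differences Δ_i = 4, 4, -6, 0, the continuity of g' gives the tridiagonal system
  1·σ_0 + 4·σ_1 + 1·σ_2 = 6(Δ_1 - Δ_0) = 0
  1·σ_1 + 4·σ_2 + 1·σ_3 = 6(Δ_2 - Δ_1) = -60
  1·σ_2 + 4·σ_3 + 1·σ_4 = 6(Δ_3 - Δ_2) = 36
Natural end conditions: σ_0 = σ_4 = 0.
Hence σ_0 = 0, σ_1 = 69/14, σ_2 = -138/7, σ_3 = 195/14, σ_4 = 0.
On [2, 3], with g_2(t) = a_2 + b_2·(t - 2) + c_2·(t - 2)² + d_2·(t - 2)³: c_2 = σ_2/2 = -69/7, d_2 = (σ_3 - σ_2)/(6h_2) = 157/28, b_2 = Δ_2 - h_2(2σ_2 + σ_3)/6 = -7/4.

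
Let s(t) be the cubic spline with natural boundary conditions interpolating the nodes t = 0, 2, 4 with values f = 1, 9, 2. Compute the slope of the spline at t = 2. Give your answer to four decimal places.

Put σ_i = s'' at the i-th knot. Here h = (2, 2) and Δ = (4, -7/2), so the interior equations h_(i-1)·σ_(i-1) + 2(h_(i-1)+h_i)·σ_i + h_i·σ_(i+1) = 6(Δ_i − Δ_(i-1)) read
  2·σ_0 + 8·σ_1 + 2·σ_2 = 6(Δ_1 - Δ_0) = -45
Natural end conditions: σ_0 = σ_2 = 0.
Solving: σ_0 = 0, σ_1 = -45/8, σ_2 = 0.
On [2, 4], s'(t) = b_1 + 2c_1·(t - 2) + 3d_1·(t - 2)² with b_1 = Δ_1 - h_1(2σ_1 + σ_2)/6 = 1/4, c_1 = σ_1/2 = -45/16, d_1 = (σ_2 - σ_1)/(6h_1) = 15/32. So s'(2) = 1/4.

0.2500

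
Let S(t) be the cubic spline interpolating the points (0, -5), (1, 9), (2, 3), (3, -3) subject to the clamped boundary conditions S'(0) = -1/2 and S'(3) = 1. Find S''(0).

68

With M_i denoting the second derivative at x_i, h_i = 1, 1, 1, and Δ_i = (y_(i+1) − y_i)/h_i = 14, -6, -6:
  1·M_0 + 4·M_1 + 1·M_2 = 6(Δ_1 - Δ_0) = -120
  1·M_1 + 4·M_2 + 1·M_3 = 6(Δ_2 - Δ_1) = 0
Clamped end conditions give two more equations: 2h_0·M_0 + h_0·M_1 = 6(Δ_0 - S'(0)) = 87 and h_2·M_2 + 2h_2·M_3 = 6(S'(3) - Δ_2) = 42.
Forward elimination and back-substitution give M_0 = 68, M_1 = -49, M_2 = 8, M_3 = 17.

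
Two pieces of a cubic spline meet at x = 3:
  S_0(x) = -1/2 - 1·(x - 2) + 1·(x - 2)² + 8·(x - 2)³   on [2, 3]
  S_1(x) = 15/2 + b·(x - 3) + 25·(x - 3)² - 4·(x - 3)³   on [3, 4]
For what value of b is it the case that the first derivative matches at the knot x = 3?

25

S_0'(x) = -1 + 2·(x - 2) + 24·(x - 2)², so S_0'(3) = 25. On the right, S_1'(3) = b, so b = 25.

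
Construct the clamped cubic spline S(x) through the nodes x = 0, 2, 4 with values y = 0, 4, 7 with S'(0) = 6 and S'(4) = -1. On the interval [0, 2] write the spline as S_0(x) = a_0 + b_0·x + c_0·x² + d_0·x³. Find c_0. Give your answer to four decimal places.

-3.6875

With σ_i denoting the second derivative at x_i, h_i = 2, 2, and Δ_i = (y_(i+1) − y_i)/h_i = 2, 3/2:
  2·σ_0 + 8·σ_1 + 2·σ_2 = 6(Δ_1 - Δ_0) = -3
Clamped end conditions give two more equations: 2h_0·σ_0 + h_0·σ_1 = 6(Δ_0 - S'(0)) = -24 and h_1·σ_1 + 2h_1·σ_2 = 6(S'(4) - Δ_1) = -15.
Solving: σ_0 = -59/8, σ_1 = 11/4, σ_2 = -41/8.
On [0, 2], with S_0(x) = a_0 + b_0·x + c_0·x² + d_0·x³: c_0 = σ_0/2 = -59/16, d_0 = (σ_1 - σ_0)/(6h_0) = 27/32, b_0 = Δ_0 - h_0(2σ_0 + σ_1)/6 = 6.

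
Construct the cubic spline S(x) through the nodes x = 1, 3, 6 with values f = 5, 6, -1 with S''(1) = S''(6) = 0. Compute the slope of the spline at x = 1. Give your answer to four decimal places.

Put σ_i = S'' at the i-th knot. Here h = (2, 3) and Δ = (1/2, -7/3), so the interior equations h_(i-1)·σ_(i-1) + 2(h_(i-1)+h_i)·σ_i + h_i·σ_(i+1) = 6(Δ_i − Δ_(i-1)) read
  2·σ_0 + 10·σ_1 + 3·σ_2 = 6(Δ_1 - Δ_0) = -17
Natural end conditions: σ_0 = σ_2 = 0.
Solving: σ_0 = 0, σ_1 = -17/10, σ_2 = 0.
On [1, 3], S'(x) = b_0 + 2c_0·(x - 1) + 3d_0·(x - 1)² with b_0 = Δ_0 - h_0(2σ_0 + σ_1)/6 = 16/15, c_0 = σ_0/2 = 0, d_0 = (σ_1 - σ_0)/(6h_0) = -17/120. So S'(1) = 16/15.

1.0667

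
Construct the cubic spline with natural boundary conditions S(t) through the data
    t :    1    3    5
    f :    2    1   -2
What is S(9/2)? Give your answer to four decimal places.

-1.1328

Write m_i for S''(x_i). With h_i = 2, 2 and divided differences Δ_i = -1/2, -3/2, the continuity of S' gives the tridiagonal system
  2·m_0 + 8·m_1 + 2·m_2 = 6(Δ_1 - Δ_0) = -6
Natural end conditions: m_0 = m_2 = 0.
Forward elimination and back-substitution give m_0 = 0, m_1 = -3/4, m_2 = 0.
On [3, 5], S(t) = 1 - 1·(t - 3) - 3/8·(t - 3)² + 1/16·(t - 3)³.
With (t - 3) = 3/2: S(9/2) = -145/128.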